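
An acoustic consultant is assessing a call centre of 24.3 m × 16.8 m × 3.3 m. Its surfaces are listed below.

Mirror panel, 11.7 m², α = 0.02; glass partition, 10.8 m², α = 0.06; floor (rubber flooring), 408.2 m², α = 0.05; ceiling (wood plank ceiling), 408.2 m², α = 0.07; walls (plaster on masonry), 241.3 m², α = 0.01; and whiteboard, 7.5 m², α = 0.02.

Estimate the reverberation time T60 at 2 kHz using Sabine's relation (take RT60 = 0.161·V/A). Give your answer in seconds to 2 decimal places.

A = Σ Sᵢαᵢ = 11.7·0.02 + 10.8·0.06 + 408.2·0.05 + 408.2·0.07 + 241.3·0.01 + 7.5·0.02 = 52.429 sabins.
Volume V = 24.3 × 16.8 × 3.3 = 1347.192 m³.
Sabine: RT60 = 0.161 × 1347.192 / 52.429 = 4.14 s.

4.14 sec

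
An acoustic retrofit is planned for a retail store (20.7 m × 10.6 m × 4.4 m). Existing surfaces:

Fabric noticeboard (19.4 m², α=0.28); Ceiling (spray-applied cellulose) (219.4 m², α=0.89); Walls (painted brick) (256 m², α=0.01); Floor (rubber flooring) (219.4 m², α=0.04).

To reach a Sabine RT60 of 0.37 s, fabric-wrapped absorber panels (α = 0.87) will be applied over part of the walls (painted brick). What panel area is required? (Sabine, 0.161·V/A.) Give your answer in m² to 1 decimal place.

Total absorption A₁ = 19.4·0.28 + 219.4·0.89 + 256·0.01 + 219.4·0.04
  = 5.432 + 195.266 + 2.560 + 8.776 = 212.034 m² sabins.
Required A₂ = 0.161·965.448/0.37 = 420.100 sabins.
ΔA needed = 420.100 − 212.034 = 208.066 sabins.
Each m² of panel replacing the walls (painted brick) adds (0.87 − 0.01) = 0.86 sabins.
Panel area = 208.066 / 0.86 = 241.9 m².

241.9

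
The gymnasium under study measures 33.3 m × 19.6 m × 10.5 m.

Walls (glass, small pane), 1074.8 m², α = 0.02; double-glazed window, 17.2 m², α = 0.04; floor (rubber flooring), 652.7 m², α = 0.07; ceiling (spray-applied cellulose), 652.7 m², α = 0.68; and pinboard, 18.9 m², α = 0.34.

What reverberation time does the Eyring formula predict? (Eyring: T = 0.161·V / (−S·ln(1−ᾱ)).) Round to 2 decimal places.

1.89 s

Total surface area S = 1074.8 + 17.2 + 652.7 + 652.7 + 18.9 = 2416.3 m².
Σ(Sᵢαᵢ) = 1074.8·0.02 + 17.2·0.04 + 652.7·0.07 + 652.7·0.68 + 18.9·0.34 = 518.135.
ᾱ = 518.135 / 2416.3 = 0.2144.
Eyring denominator: −S ln(1−ᾱ) = 583.071.
V = 33.3 × 19.6 × 10.5 = 6853.14 m³.
T = 0.161·V/[−S·ln(1−ᾱ)] = 0.161·6853.14/583.071 = 1.89 s.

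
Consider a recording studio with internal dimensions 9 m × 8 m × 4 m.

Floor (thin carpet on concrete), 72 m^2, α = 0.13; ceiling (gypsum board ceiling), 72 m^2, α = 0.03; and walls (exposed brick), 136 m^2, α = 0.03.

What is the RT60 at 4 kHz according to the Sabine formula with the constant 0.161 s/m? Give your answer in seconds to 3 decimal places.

2.972 s

Summing Sᵢαᵢ: 9.360 + 2.160 + 4.080 → A = 15.600 sabins.
Room volume: 288 m³.
Sabine: RT60 = 0.161 × 288 / 15.600 = 2.972 s.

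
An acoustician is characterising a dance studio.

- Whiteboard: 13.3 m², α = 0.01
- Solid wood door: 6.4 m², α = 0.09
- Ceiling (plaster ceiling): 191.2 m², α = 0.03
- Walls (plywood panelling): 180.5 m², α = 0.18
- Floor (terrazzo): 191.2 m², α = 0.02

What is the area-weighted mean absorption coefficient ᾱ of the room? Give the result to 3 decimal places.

0.073

S = Σ Sᵢ = 13.3 + 6.4 + 191.2 + 180.5 + 191.2 = 582.6 m².
Σ(Sᵢαᵢ) = 13.3*0.01 + 6.4*0.09 + 191.2*0.03 + 180.5*0.18 + 191.2*0.02 = 42.759.
ᾱ = A/S = 0.073.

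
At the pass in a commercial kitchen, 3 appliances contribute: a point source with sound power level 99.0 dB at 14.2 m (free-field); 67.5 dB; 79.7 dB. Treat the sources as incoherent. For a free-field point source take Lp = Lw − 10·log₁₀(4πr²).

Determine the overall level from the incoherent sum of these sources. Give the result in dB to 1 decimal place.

80.1 dB

Source at 14.2 m: Lp = 99.0 − 10·log₁₀(4π·14.2²) = 99.0 − 10·log₁₀(2533.883) = 65.0 dB.
Σ 10^(Lᵢ/10) = 1.021e+08.
Back to dB: 10·log₁₀ Σ = 80.1 dB.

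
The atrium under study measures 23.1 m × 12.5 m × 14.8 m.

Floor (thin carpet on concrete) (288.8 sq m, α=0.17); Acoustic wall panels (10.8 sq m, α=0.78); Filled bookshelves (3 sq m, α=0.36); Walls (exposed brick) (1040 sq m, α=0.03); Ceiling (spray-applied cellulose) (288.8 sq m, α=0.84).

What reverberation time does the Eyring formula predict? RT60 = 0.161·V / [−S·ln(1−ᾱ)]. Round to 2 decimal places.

S = Σ Sᵢ = 1631.4 sq m.
Absorption A = 288.8·0.17 + 10.8·0.78 + 3·0.36 + 1040·0.03 + 288.8·0.84 = 332.392 sabins.
ᾱ = 332.392 / 1631.4 = 0.2037.
−S·ln(1−ᾱ) = −1631.4 × ln(1 − 0.2037) = 371.599.
V = 23.1 × 12.5 × 14.8 = 4273.5 m³.
T = 0.161·V/[−S·ln(1−ᾱ)] = 0.161·4273.5/371.599 = 1.85 s.

1.85 sec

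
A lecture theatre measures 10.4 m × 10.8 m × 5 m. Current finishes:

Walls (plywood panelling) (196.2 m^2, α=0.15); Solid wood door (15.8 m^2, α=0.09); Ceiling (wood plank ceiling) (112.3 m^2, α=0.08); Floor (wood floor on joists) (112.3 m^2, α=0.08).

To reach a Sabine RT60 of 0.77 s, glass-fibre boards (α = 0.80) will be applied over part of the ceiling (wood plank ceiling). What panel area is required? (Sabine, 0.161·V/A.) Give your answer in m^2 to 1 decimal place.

95.3

Summing Sᵢαᵢ: 29.430 + 1.422 + 8.984 + 8.984 → A₁ = 48.820 sabins.
V = 561.6 m³. Target absorption A₂ = 0.161 × 561.6 / 0.77 = 117.425 sabins.
Absorption to add: 117.425 − 48.820 = 68.605 sabins.
Net gain per m^2: Δα = 0.80 − 0.08 = 0.72.
Area = ΔA/Δα = 68.605/0.72 = 95.3 m^2.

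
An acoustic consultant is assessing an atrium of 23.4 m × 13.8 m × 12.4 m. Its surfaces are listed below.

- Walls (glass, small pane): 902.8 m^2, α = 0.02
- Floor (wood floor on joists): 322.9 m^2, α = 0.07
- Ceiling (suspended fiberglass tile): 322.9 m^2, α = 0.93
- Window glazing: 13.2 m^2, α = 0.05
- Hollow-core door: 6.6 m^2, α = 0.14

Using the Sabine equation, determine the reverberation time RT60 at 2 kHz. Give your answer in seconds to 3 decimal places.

A = Σ Sᵢαᵢ = 902.8·0.02 + 322.9·0.07 + 322.9·0.93 + 13.2·0.05 + 6.6·0.14 = 342.540 sabins.
V = 23.4·13.8·12.4 = 4004.208 m³.
Sabine: RT60 = 0.161 × 4004.208 / 342.540 = 1.882 s.

1.882 seconds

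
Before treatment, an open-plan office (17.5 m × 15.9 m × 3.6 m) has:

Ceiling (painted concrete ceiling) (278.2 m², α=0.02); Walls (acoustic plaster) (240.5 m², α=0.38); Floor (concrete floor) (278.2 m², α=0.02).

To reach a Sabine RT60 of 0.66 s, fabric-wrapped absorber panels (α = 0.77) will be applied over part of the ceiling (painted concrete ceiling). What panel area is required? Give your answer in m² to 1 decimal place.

Summing Sᵢαᵢ: 5.564 + 91.390 + 5.564 → A₁ = 102.518 sabins.
V = 1001.7 m³. Target absorption A₂ = 0.161 × 1001.7 / 0.66 = 244.354 sabins.
Absorption to add: 244.354 − 102.518 = 141.836 sabins.
Each m² of panel replacing the ceiling (painted concrete ceiling) adds (0.77 − 0.02) = 0.75 sabins.
Panel area = 141.836 / 0.75 = 189.1 m².

189.1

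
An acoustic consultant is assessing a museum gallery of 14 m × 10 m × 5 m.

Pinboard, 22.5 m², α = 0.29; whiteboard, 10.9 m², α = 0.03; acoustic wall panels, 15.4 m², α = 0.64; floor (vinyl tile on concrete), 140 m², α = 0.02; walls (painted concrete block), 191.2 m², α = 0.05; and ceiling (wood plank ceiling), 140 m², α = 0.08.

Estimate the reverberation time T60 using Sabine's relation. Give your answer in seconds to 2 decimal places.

2.80 seconds

Equivalent absorption area: A = 22.5*0.29 + 10.9*0.03 + 15.4*0.64 + 140*0.02 + 191.2*0.05 + 140*0.08 = 40.268 m².
V = 14·10·5 = 700 m³.
Sabine: RT60 = 0.161 × 700 / 40.268 = 2.80 s.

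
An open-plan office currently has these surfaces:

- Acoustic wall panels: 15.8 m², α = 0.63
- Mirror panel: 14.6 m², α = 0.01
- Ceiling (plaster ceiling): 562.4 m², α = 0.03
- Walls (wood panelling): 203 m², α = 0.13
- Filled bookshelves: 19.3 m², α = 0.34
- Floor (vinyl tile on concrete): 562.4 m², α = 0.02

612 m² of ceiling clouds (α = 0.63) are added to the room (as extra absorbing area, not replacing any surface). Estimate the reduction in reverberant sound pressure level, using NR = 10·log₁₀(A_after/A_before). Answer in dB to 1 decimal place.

A_before = Σ Sᵢαᵢ = 15.8·0.63 + 14.6·0.01 + 562.4·0.03 + 203·0.13 + 19.3·0.34 + 562.4·0.02 = 71.172 sabins.
Added absorption = 612 × 0.63 = 385.560 sabins.
New total A_after = 456.732 sabins.
Reduction = 10 log₁₀(A_after/A_before) = 10 log₁₀(6.4173) = 8.1 dB.

8.1 dB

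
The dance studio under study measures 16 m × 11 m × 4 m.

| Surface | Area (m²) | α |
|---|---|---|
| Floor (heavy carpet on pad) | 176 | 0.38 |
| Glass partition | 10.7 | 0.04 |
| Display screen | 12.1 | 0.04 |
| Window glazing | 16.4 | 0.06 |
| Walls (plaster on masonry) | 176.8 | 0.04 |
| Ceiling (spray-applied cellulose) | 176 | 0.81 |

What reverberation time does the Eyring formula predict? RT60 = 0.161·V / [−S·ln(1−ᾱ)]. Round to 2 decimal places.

Total surface area S = 176 + 10.7 + 12.1 + 16.4 + 176.8 + 176 = 568.0 m².
Σ(Sᵢαᵢ) = 176·0.38 + 10.7·0.04 + 12.1·0.04 + 16.4·0.06 + 176.8·0.04 + 176·0.81 = 218.408.
ᾱ = 218.408 / 568.0 = 0.3845.
Eyring denominator: −S ln(1−ᾱ) = 275.662.
V = 16 × 11 × 4 = 704 m³.
T = 0.161·V/[−S·ln(1−ᾱ)] = 0.161·704/275.662 = 0.41 s.

0.41 s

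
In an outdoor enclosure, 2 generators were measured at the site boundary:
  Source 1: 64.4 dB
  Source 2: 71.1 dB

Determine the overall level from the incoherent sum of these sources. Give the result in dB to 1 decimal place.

71.9 dB

Σ 10^(Lᵢ/10) = 1.564e+07.
Combined level = 10 log₁₀(1.564e+07) = 71.9 dB.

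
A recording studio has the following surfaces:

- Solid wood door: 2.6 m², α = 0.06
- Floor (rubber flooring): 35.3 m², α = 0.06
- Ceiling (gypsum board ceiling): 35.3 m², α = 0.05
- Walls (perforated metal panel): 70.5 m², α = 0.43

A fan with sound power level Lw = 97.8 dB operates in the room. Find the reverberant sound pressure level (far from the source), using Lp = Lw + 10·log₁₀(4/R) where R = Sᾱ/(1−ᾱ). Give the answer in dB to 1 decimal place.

87.3 dB

Σ(Sᵢαᵢ) = 2.6·0.06 + 35.3·0.06 + 35.3·0.05 + 70.5·0.43 = 34.354; total area S = 143.7 m².
ᾱ = 34.354/143.7 = 0.2391; R = Sᾱ/(1−ᾱ) = 34.354/(1−0.2391) = 45.149 m².
Lp = 97.8 + 10·log₁₀(4/45.149) = 97.8 + (-10.53) = 87.3 dB.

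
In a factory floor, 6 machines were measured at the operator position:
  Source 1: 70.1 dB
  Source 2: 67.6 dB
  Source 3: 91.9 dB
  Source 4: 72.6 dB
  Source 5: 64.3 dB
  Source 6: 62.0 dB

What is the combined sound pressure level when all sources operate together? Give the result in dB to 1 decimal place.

92.0 dB

Converting to relative power and adding: 10^(70.1/10) + 10^(67.6/10) + 10^(91.9/10) + 10^(72.6/10) + 10^(64.3/10) + 10^(62.0/10) = 1.587e+09.
Back to dB: 10·log₁₀ Σ = 92.0 dB.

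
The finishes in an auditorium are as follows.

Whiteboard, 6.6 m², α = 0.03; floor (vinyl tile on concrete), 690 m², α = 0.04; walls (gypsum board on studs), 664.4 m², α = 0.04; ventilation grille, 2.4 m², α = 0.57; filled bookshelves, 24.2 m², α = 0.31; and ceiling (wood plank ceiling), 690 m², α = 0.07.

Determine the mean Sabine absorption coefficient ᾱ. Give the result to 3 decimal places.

S = Σ Sᵢ = 6.6 + 690 + 664.4 + 2.4 + 24.2 + 690 = 2077.6 m².
A = 6.6×0.03 + 690×0.04 + 664.4×0.04 + 2.4×0.57 + 24.2×0.31 + 690×0.07 = 111.544 sabins.
ᾱ = 111.544 / 2077.6 = 0.054.

0.054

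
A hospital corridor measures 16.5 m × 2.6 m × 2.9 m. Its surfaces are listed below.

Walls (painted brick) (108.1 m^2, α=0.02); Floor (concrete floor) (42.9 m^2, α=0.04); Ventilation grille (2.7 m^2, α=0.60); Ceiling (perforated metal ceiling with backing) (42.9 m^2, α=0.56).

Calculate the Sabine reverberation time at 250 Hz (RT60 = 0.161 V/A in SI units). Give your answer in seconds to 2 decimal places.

0.68 seconds

Equivalent absorption area: A = 108.1×0.02 + 42.9×0.04 + 2.7×0.60 + 42.9×0.56 = 29.522 m^2.
Volume V = 16.5 × 2.6 × 2.9 = 124.41 m³.
RT60 = 0.161 · V / A = 0.161 × 124.41 / 29.522 = 0.68 s.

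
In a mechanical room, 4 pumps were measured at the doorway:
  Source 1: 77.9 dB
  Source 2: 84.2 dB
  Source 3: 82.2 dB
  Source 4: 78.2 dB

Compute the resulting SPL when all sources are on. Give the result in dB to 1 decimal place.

Sum in the linear (power) domain: Σ 10^(Lᵢ/10) = 10^(77.9/10) + 10^(84.2/10) + 10^(82.2/10) + 10^(78.2/10) = 5.567e+08.
L_total = 10·log₁₀(5.567e+08) = 87.5 dB.

87.5 dB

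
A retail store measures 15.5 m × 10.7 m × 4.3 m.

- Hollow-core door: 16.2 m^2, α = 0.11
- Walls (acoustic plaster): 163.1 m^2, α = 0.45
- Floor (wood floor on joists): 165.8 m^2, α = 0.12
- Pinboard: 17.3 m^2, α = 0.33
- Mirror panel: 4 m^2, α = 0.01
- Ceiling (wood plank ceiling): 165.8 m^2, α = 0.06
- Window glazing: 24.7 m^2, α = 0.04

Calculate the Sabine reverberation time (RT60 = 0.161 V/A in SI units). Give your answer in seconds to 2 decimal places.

1.03 s

Equivalent absorption area: A = 16.2·0.11 + 163.1·0.45 + 165.8·0.12 + 17.3·0.33 + 4·0.01 + 165.8·0.06 + 24.7·0.04 = 111.758 m^2.
Room volume: 713.155 m³.
RT60 = 0.161 · V / A = 0.161 × 713.155 / 111.758 = 1.03 s.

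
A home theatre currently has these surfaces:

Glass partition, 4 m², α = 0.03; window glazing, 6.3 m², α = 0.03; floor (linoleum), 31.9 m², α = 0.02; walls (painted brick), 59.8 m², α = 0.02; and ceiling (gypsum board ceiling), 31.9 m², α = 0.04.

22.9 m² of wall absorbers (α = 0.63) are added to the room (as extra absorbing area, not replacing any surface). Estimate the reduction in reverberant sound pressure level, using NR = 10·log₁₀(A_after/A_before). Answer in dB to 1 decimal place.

7.2 dB

A_before = Σ Sᵢαᵢ = 4*0.03 + 6.3*0.03 + 31.9*0.02 + 59.8*0.02 + 31.9*0.04 = 3.419 sabins.
Added absorption = 22.9 × 0.63 = 14.427 sabins.
New total A_after = 17.846 sabins.
Reduction = 10 log₁₀(A_after/A_before) = 10 log₁₀(5.2197) = 7.2 dB.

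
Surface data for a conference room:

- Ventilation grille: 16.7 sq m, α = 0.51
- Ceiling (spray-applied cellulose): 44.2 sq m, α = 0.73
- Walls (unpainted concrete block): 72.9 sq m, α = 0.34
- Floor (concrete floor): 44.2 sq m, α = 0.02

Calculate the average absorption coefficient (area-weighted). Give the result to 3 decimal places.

Total surface area S = 178.0 sq m.
A = 16.7*0.51 + 44.2*0.73 + 72.9*0.34 + 44.2*0.02 = 66.453 sabins.
ᾱ = 66.453 / 178.0 = 0.373.

0.373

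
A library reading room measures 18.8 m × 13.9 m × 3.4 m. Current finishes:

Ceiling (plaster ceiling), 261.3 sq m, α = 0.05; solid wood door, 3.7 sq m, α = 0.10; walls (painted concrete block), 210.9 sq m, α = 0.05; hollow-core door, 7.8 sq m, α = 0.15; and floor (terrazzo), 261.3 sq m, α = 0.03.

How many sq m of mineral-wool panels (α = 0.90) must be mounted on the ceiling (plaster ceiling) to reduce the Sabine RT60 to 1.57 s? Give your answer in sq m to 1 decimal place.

68.4

Summing Sᵢαᵢ: 13.065 + 0.370 + 10.545 + 1.170 + 7.839 → A₁ = 32.989 sabins.
V = 888.488 m³. Target absorption A₂ = 0.161 × 888.488 / 1.57 = 91.112 sabins.
ΔA needed = 91.112 − 32.989 = 58.123 sabins.
Net gain per sq m: Δα = 0.90 − 0.05 = 0.85.
Area = ΔA/Δα = 58.123/0.85 = 68.4 sq m.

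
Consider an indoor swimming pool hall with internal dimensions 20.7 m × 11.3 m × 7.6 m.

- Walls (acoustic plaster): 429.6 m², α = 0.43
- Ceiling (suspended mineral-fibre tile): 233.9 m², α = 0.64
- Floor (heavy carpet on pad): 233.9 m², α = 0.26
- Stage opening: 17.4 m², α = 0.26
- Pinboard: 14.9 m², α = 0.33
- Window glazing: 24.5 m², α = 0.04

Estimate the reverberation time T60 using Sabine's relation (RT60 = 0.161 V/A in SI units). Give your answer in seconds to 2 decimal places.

0.71 s

A = Σ Sᵢαᵢ = 429.6·0.43 + 233.9·0.64 + 233.9·0.26 + 17.4·0.26 + 14.9·0.33 + 24.5·0.04 = 405.659 sabins.
Volume V = 20.7 × 11.3 × 7.6 = 1777.716 m³.
Sabine: RT60 = 0.161 × 1777.716 / 405.659 = 0.71 s.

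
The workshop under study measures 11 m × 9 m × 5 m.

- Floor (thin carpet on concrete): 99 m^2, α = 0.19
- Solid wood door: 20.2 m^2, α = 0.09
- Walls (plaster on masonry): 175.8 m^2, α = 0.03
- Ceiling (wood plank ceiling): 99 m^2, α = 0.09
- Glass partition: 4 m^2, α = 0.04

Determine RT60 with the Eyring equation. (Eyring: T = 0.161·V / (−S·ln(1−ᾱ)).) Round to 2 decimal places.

2.18 s

Total surface area S = 99 + 20.2 + 175.8 + 99 + 4 = 398.0 m^2.
Absorption A = 99×0.19 + 20.2×0.09 + 175.8×0.03 + 99×0.09 + 4×0.04 = 34.972 sabins.
Mean coefficient ᾱ = A/S = 0.0879.
−S·ln(1−ᾱ) = −398.0 × ln(1 − 0.0879) = 36.618.
V = 11 × 9 × 5 = 495 m³.
RT60 = 0.161 × 495 / 36.618 = 2.18 s.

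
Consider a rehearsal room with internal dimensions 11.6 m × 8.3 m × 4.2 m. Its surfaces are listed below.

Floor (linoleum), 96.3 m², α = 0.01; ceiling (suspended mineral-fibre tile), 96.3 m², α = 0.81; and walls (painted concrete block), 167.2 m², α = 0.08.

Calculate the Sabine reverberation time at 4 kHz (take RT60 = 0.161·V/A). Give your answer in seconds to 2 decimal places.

A = Σ Sᵢαᵢ = 96.3*0.01 + 96.3*0.81 + 167.2*0.08 = 92.342 sabins.
Room volume: 404.376 m³.
Sabine: RT60 = 0.161 × 404.376 / 92.342 = 0.71 s.

0.71 s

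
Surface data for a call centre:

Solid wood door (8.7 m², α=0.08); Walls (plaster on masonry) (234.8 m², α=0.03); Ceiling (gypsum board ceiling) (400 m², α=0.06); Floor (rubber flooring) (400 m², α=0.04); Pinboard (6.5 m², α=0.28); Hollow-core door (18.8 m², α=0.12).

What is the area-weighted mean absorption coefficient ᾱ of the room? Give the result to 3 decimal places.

0.048

S = Σ Sᵢ = 8.7 + 234.8 + 400 + 400 + 6.5 + 18.8 = 1068.8 m².
A = 8.7·0.08 + 234.8·0.03 + 400·0.06 + 400·0.04 + 6.5·0.28 + 18.8·0.12 = 51.816 sabins.
ᾱ = 51.816 / 1068.8 = 0.048.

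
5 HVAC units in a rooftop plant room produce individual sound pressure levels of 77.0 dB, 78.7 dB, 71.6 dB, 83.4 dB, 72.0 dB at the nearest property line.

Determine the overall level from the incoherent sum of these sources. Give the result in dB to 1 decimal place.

Converting to relative power and adding: 10^(77.0/10) + 10^(78.7/10) + 10^(71.6/10) + 10^(83.4/10) + 10^(72.0/10) = 3.733e+08.
Back to dB: 10·log₁₀ Σ = 85.7 dB.

85.7 dB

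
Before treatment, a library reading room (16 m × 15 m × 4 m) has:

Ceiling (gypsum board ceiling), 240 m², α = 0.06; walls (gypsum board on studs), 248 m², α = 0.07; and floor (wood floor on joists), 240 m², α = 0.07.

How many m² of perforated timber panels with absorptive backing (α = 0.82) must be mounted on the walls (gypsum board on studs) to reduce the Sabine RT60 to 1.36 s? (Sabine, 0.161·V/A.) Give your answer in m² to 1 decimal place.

A₁ = Σ Sᵢαᵢ = 240×0.06 + 248×0.07 + 240×0.07 = 48.560 sabins.
Required A₂ = 0.161·960/1.36 = 113.647 sabins.
Absorption to add: 113.647 − 48.560 = 65.087 sabins.
Each m² of panel replacing the walls (gypsum board on studs) adds (0.82 − 0.07) = 0.75 sabins.
Panel area = 65.087 / 0.75 = 86.8 m².

86.8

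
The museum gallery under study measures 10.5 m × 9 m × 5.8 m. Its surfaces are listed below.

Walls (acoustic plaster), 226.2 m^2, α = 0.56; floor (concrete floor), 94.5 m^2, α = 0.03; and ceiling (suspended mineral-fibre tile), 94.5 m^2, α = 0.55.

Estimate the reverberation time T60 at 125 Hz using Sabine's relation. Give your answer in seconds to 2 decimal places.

Summing Sᵢαᵢ: 126.672 + 2.835 + 51.975 → A = 181.482 sabins.
Volume V = 10.5 × 9 × 5.8 = 548.1 m³.
Sabine: RT60 = 0.161 × 548.1 / 181.482 = 0.49 s.

0.49 seconds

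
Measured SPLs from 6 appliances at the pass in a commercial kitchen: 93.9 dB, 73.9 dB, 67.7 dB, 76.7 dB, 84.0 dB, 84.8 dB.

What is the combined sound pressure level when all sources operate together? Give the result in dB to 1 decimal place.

94.9 dB

Sum in the linear (power) domain: Σ 10^(Lᵢ/10) = 10^(93.9/10) + 10^(73.9/10) + 10^(67.7/10) + 10^(76.7/10) + 10^(84.0/10) + 10^(84.8/10) = 3.085e+09.
Combined level = 10 log₁₀(3.085e+09) = 94.9 dB.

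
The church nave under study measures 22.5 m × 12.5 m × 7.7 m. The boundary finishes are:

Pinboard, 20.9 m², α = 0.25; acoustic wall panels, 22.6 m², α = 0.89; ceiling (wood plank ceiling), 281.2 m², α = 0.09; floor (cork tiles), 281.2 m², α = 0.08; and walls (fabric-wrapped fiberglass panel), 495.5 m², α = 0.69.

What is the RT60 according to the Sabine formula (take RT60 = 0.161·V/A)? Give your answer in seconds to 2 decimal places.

A = Σ Sᵢαᵢ = 20.9*0.25 + 22.6*0.89 + 281.2*0.09 + 281.2*0.08 + 495.5*0.69 = 415.038 sabins.
Room volume: 2165.625 m³.
Sabine: RT60 = 0.161 × 2165.625 / 415.038 = 0.84 s.

0.84 s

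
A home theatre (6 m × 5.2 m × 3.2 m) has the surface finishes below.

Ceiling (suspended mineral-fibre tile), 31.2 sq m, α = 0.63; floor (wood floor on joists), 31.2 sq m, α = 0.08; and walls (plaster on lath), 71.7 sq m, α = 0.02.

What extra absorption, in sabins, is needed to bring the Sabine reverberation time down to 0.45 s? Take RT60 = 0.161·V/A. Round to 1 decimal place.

Total absorption A₁ = 31.2*0.63 + 31.2*0.08 + 71.7*0.02
  = 19.656 + 2.496 + 1.434 = 23.586 sq m sabins.
Target A₂ = 0.161·99.84/0.45 = 35.721 sabins (V = 99.84 m³).
Additional absorption ΔA = 35.721 − 23.586 = 12.1 sabins.

12.1 sabins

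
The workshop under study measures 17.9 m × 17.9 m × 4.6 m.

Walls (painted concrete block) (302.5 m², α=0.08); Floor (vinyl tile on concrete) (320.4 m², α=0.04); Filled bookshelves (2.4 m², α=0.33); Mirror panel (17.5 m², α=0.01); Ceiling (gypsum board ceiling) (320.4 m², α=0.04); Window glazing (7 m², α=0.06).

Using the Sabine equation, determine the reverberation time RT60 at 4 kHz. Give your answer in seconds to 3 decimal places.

4.633 s

A = Σ Sᵢαᵢ = 302.5*0.08 + 320.4*0.04 + 2.4*0.33 + 17.5*0.01 + 320.4*0.04 + 7*0.06 = 51.219 sabins.
Room volume: 1473.886 m³.
Sabine: RT60 = 0.161 × 1473.886 / 51.219 = 4.633 s.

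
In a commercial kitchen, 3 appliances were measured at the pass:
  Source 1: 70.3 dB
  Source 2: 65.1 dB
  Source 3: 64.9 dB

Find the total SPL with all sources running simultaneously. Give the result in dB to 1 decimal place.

72.3 dB

Σ 10^(Lᵢ/10) = 1.704e+07.
Combined level = 10 log₁₀(1.704e+07) = 72.3 dB.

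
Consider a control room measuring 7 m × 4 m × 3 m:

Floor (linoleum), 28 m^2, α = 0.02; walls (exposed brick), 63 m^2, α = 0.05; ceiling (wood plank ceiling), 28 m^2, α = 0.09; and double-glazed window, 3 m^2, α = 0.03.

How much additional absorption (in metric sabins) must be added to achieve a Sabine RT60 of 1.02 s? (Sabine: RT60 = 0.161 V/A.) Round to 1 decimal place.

6.9 sabins

Total absorption A₁ = 28*0.02 + 63*0.05 + 28*0.09 + 3*0.03
  = 0.560 + 3.150 + 2.520 + 0.090 = 6.320 m^2 sabins.
For T = 1.02 s, need A₂ = 0.161·V/T = 0.161·84/1.02 = 13.259 sabins.
Additional absorption ΔA = 13.259 − 6.320 = 6.9 sabins.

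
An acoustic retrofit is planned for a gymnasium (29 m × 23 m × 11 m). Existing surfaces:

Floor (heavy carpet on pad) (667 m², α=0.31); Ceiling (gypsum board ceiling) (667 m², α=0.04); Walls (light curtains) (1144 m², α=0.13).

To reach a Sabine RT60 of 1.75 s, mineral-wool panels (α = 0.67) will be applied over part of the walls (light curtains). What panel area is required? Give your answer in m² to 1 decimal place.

542.3

A₁ = Σ Sᵢαᵢ = 667·0.31 + 667·0.04 + 1144·0.13 = 382.170 sabins.
Required A₂ = 0.161·7337/1.75 = 675.004 sabins.
Absorption to add: 675.004 − 382.170 = 292.834 sabins.
Each m² of panel replacing the walls (light curtains) adds (0.67 − 0.13) = 0.54 sabins.
Panel area = 292.834 / 0.54 = 542.3 m².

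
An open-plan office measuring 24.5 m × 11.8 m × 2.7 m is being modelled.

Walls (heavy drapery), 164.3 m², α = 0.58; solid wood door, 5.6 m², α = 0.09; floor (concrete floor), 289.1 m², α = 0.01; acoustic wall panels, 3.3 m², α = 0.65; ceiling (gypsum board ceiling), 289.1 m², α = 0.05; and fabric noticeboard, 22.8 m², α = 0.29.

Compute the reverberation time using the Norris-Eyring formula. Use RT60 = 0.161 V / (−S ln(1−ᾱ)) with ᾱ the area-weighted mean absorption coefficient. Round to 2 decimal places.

S = Σ Sᵢ = 774.2 m².
Absorption A = 164.3×0.58 + 5.6×0.09 + 289.1×0.01 + 3.3×0.65 + 289.1×0.05 + 22.8×0.29 = 121.901 sabins.
Mean coefficient ᾱ = A/S = 0.1575.
Eyring denominator: −S ln(1−ᾱ) = 132.684.
V = 24.5 × 11.8 × 2.7 = 780.57 m³.
T = 0.161·V/[−S·ln(1−ᾱ)] = 0.161·780.57/132.684 = 0.95 s.

0.95 sec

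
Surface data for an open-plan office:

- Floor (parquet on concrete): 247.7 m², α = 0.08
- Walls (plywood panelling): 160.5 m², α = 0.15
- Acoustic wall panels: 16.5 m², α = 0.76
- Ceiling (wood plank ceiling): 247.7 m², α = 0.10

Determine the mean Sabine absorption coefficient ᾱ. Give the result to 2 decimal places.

0.12

S = Σ Sᵢ = 247.7 + 160.5 + 16.5 + 247.7 = 672.4 m².
A = 247.7×0.08 + 160.5×0.15 + 16.5×0.76 + 247.7×0.10 = 81.201 sabins.
ᾱ = 81.201 / 672.4 = 0.12.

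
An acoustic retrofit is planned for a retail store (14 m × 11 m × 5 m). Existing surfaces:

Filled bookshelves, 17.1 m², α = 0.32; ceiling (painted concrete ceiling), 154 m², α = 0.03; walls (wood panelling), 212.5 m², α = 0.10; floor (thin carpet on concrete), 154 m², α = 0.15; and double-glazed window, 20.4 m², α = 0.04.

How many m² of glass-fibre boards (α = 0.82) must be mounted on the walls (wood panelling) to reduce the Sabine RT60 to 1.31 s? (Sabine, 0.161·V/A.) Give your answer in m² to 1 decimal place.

54.7

Equivalent absorption area: A₁ = 17.1*0.32 + 154*0.03 + 212.5*0.10 + 154*0.15 + 20.4*0.04 = 55.258 m².
Required A₂ = 0.161·770/1.31 = 94.634 sabins.
Absorption to add: 94.634 − 55.258 = 39.376 sabins.
Net gain per m²: Δα = 0.82 − 0.10 = 0.72.
Panel area = 39.376 / 0.72 = 54.7 m².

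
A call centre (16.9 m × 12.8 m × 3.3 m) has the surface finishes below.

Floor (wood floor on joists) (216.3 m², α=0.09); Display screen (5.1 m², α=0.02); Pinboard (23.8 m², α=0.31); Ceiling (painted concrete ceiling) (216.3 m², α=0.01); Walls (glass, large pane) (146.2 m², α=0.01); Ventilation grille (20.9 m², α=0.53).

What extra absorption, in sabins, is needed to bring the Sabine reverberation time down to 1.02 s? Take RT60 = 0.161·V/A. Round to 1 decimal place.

A₁ = Σ Sᵢαᵢ = 216.3·0.09 + 5.1·0.02 + 23.8·0.31 + 216.3·0.01 + 146.2·0.01 + 20.9·0.53 = 41.649 sabins.
V = 713.856 m³. Required absorption A₂ = 0.161 × 713.856 / 1.02 = 112.677 sabins.
Additional absorption ΔA = 112.677 − 41.649 = 71.0 sabins.

71.0 sabins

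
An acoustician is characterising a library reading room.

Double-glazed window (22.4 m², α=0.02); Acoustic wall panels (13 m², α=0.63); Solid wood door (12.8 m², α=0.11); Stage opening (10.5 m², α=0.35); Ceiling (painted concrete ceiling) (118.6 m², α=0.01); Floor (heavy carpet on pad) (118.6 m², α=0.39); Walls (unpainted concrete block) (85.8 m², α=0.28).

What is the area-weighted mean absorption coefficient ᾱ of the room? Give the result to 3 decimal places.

Total surface area S = 381.7 m².
A = 22.4*0.02 + 13*0.63 + 12.8*0.11 + 10.5*0.35 + 118.6*0.01 + 118.6*0.39 + 85.8*0.28 = 85.185 sabins.
ᾱ = A/S = 0.223.

0.223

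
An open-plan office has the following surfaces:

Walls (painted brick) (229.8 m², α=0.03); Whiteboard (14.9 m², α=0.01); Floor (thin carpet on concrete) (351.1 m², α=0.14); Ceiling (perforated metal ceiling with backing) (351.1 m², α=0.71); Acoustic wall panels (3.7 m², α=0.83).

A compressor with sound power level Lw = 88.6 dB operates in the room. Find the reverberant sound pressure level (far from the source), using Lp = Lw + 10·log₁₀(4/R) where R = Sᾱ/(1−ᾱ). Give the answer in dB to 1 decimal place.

68.0 dB

A = 308.549 sabins; S = 950.6 m².
ᾱ = 0.3246, so room constant R = A/(1−ᾱ) = 456.839 m².
Lp = Lw + 10 log₁₀(4/R) = 88.6 -20.58 = 68.0 dB.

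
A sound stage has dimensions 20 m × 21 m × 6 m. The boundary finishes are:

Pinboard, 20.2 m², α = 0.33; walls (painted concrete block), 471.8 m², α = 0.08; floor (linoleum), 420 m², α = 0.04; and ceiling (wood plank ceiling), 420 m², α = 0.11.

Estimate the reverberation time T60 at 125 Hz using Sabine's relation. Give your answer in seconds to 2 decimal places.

Equivalent absorption area: A = 20.2*0.33 + 471.8*0.08 + 420*0.04 + 420*0.11 = 107.410 m².
Volume V = 20 × 21 × 6 = 2520 m³.
Sabine: RT60 = 0.161 × 2520 / 107.410 = 3.78 s.

3.78 sec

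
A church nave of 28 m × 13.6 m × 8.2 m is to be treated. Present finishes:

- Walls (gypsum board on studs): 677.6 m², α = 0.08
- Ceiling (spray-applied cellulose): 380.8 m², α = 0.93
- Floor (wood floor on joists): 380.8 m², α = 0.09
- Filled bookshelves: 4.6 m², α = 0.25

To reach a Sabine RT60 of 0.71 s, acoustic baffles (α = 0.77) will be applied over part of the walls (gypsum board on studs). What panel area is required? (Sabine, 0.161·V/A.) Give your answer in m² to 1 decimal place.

Equivalent absorption area: A₁ = 677.6*0.08 + 380.8*0.93 + 380.8*0.09 + 4.6*0.25 = 443.774 m².
Required A₂ = 0.161·3122.56/0.71 = 708.073 sabins.
ΔA needed = 708.073 − 443.774 = 264.299 sabins.
Each m² of panel replacing the walls (gypsum board on studs) adds (0.77 − 0.08) = 0.69 sabins.
Area = ΔA/Δα = 264.299/0.69 = 383.0 m².

383.0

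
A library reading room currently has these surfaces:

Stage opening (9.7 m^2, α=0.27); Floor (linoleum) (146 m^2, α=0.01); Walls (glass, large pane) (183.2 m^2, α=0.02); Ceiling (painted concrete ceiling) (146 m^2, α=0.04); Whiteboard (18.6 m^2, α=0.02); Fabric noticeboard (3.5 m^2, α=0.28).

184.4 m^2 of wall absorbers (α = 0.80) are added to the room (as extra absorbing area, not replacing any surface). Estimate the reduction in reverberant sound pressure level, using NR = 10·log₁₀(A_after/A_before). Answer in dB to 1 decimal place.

Total absorption A_before = 9.7×0.27 + 146×0.01 + 183.2×0.02 + 146×0.04 + 18.6×0.02 + 3.5×0.28
  = 2.619 + 1.460 + 3.664 + 5.840 + 0.372 + 0.980 = 14.935 m^2 sabins.
Added absorption = 184.4 × 0.80 = 147.520 sabins.
New total A_after = 162.455 sabins.
NR = 10·log₁₀(162.455/14.935) = 10.4 dB.

10.4 dB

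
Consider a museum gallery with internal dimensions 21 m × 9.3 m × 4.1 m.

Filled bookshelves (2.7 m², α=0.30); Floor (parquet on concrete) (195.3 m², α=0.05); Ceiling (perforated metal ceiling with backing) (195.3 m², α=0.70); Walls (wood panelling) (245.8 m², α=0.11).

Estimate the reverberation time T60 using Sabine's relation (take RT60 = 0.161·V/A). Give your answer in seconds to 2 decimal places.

0.74 s

Equivalent absorption area: A = 2.7*0.30 + 195.3*0.05 + 195.3*0.70 + 245.8*0.11 = 174.323 m².
V = 21·9.3·4.1 = 800.73 m³.
RT60 = 0.161 · V / A = 0.161 × 800.73 / 174.323 = 0.74 s.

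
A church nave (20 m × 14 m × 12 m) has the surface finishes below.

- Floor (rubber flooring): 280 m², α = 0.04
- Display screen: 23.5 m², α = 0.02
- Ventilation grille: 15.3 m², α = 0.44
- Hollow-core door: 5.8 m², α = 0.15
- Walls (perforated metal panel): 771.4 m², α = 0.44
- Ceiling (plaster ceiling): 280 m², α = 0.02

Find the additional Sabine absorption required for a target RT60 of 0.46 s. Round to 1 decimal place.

811.7 sabins

Total absorption A₁ = 280×0.04 + 23.5×0.02 + 15.3×0.44 + 5.8×0.15 + 771.4×0.44 + 280×0.02
  = 11.200 + 0.470 + 6.732 + 0.870 + 339.416 + 5.600 = 364.288 m² sabins.
For T = 0.46 s, need A₂ = 0.161·V/T = 0.161·3360/0.46 = 1176.000 sabins.
Shortfall: 1176.000 − 364.288 = 811.7 sabins.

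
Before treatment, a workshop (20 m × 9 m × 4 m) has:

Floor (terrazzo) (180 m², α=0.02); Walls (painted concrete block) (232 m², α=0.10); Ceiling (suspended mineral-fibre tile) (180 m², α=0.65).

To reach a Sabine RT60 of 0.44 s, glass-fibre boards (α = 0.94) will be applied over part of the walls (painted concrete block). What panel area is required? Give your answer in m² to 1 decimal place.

142.4

Equivalent absorption area: A₁ = 180×0.02 + 232×0.10 + 180×0.65 = 143.800 m².
Required A₂ = 0.161·720/0.44 = 263.455 sabins.
ΔA needed = 263.455 − 143.800 = 119.655 sabins.
Net gain per m²: Δα = 0.94 − 0.10 = 0.84.
Panel area = 119.655 / 0.84 = 142.4 m².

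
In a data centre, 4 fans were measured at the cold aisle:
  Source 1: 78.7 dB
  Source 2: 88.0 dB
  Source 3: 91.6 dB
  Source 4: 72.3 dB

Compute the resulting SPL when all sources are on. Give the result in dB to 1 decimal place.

Σ 10^(Lᵢ/10) = 2.168e+09.
Back to dB: 10·log₁₀ Σ = 93.4 dB.

93.4 dB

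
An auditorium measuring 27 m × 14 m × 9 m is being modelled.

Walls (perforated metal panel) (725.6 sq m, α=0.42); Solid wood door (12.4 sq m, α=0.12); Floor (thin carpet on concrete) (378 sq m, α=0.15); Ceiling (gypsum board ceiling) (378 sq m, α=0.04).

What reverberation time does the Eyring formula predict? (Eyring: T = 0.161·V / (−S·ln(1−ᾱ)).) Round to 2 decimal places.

S = Σ Sᵢ = 1494.0 sq m.
Absorption A = 725.6·0.42 + 12.4·0.12 + 378·0.15 + 378·0.04 = 378.060 sabins.
ᾱ = 378.060 / 1494.0 = 0.2531.
Eyring denominator: −S ln(1−ᾱ) = 435.985.
V = 27 × 14 × 9 = 3402 m³.
T = 0.161·V/[−S·ln(1−ᾱ)] = 0.161·3402/435.985 = 1.26 s.

1.26 sec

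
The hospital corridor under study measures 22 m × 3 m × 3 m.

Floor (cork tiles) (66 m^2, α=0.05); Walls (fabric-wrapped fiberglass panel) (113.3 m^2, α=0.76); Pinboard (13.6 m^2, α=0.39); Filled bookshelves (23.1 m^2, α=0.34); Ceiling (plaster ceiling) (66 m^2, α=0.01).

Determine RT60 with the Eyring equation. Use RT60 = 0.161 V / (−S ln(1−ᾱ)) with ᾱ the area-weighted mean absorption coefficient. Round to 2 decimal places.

S = Σ Sᵢ = 282.0 m^2.
Absorption A = 66×0.05 + 113.3×0.76 + 13.6×0.39 + 23.1×0.34 + 66×0.01 = 103.226 sabins.
Mean coefficient ᾱ = A/S = 0.3660.
−S·ln(1−ᾱ) = −282.0 × ln(1 − 0.3660) = 128.509.
V = 22 × 3 × 3 = 198 m³.
T = 0.161·V/[−S·ln(1−ᾱ)] = 0.161·198/128.509 = 0.25 s.

0.25 s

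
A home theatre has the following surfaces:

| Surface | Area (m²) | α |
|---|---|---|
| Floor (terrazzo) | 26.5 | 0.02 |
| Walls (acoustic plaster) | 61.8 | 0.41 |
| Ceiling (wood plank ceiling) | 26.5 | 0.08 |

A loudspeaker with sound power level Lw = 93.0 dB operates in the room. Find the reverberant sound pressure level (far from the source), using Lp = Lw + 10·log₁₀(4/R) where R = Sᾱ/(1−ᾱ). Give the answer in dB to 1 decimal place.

A = 27.988 sabins; S = 114.8 m².
ᾱ = 27.988/114.8 = 0.2438; R = Sᾱ/(1−ᾱ) = 27.988/(1−0.2438) = 37.011 m².
Lp = Lw + 10 log₁₀(4/R) = 93.0 -9.66 = 83.3 dB.

83.3 dB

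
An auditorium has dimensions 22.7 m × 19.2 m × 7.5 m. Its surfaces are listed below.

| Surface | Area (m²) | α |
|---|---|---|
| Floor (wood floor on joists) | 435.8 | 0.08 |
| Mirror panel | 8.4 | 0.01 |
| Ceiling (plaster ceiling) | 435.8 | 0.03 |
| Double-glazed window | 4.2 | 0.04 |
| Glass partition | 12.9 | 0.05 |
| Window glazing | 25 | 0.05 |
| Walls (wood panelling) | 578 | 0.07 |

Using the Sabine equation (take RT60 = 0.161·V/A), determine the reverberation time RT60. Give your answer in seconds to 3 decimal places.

Summing Sᵢαᵢ: 34.864 + 0.084 + 13.074 + 0.168 + 0.645 + 1.250 + 40.460 → A = 90.545 sabins.
Room volume: 3268.8 m³.
RT60 = 0.161 · V / A = 0.161 × 3268.8 / 90.545 = 5.812 s.

5.812 seconds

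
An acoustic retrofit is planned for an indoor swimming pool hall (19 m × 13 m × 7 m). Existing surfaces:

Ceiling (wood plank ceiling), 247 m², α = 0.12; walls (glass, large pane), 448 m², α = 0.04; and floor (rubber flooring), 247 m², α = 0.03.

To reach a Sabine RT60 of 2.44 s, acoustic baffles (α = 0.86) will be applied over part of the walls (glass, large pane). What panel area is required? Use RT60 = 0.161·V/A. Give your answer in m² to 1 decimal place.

A₁ = Σ Sᵢαᵢ = 247*0.12 + 448*0.04 + 247*0.03 = 54.970 sabins.
V = 1729 m³. Target absorption A₂ = 0.161 × 1729 / 2.44 = 114.086 sabins.
Absorption to add: 114.086 − 54.970 = 59.116 sabins.
Net gain per m²: Δα = 0.86 − 0.04 = 0.82.
Panel area = 59.116 / 0.82 = 72.1 m².

72.1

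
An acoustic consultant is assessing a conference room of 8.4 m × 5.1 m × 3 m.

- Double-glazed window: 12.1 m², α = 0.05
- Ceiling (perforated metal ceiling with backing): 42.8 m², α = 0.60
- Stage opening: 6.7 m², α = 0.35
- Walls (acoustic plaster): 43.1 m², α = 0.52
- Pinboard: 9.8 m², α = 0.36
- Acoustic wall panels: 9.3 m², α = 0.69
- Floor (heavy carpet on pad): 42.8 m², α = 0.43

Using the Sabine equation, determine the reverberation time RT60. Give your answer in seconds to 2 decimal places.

0.26 sec

Equivalent absorption area: A = 12.1*0.05 + 42.8*0.60 + 6.7*0.35 + 43.1*0.52 + 9.8*0.36 + 9.3*0.69 + 42.8*0.43 = 79.391 m².
V = 8.4·5.1·3 = 128.52 m³.
Sabine: RT60 = 0.161 × 128.52 / 79.391 = 0.26 s.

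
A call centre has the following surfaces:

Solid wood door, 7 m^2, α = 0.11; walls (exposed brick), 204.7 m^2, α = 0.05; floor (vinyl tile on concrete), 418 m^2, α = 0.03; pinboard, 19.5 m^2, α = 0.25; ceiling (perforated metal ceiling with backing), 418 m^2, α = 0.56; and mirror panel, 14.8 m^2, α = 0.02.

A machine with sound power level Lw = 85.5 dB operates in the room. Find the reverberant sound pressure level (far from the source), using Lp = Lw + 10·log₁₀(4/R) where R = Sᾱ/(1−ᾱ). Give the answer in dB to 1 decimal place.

66.1 dB

Σ(Sᵢαᵢ) = 7×0.11 + 204.7×0.05 + 418×0.03 + 19.5×0.25 + 418×0.56 + 14.8×0.02 = 262.796; total area S = 1082.0 m^2.
ᾱ = 262.796/1082.0 = 0.2429; R = Sᾱ/(1−ᾱ) = 262.796/(1−0.2429) = 347.109 m^2.
Lp = Lw + 10 log₁₀(4/R) = 85.5 -19.38 = 66.1 dB.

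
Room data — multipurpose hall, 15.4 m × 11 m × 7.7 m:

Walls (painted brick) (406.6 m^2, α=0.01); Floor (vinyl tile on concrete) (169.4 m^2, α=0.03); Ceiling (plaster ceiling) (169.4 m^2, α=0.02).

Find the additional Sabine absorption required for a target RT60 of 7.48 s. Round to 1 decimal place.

Total absorption A₁ = 406.6*0.01 + 169.4*0.03 + 169.4*0.02
  = 4.066 + 5.082 + 3.388 = 12.536 m^2 sabins.
Target A₂ = 0.161·1304.38/7.48 = 28.076 sabins (V = 1304.38 m³).
Additional absorption ΔA = 28.076 − 12.536 = 15.5 sabins.

15.5 sabins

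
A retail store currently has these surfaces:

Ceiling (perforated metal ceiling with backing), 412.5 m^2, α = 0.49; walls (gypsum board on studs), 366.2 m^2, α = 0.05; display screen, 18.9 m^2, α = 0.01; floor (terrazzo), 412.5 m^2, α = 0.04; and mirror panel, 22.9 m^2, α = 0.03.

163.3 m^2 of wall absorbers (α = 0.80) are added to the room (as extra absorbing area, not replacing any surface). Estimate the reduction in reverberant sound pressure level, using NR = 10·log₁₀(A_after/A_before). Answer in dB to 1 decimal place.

1.9 dB

Equivalent absorption area: A_before = 412.5×0.49 + 366.2×0.05 + 18.9×0.01 + 412.5×0.04 + 22.9×0.03 = 237.811 m^2.
Treatment contributes 163.3·0.80 = 130.640 sabins.
New total A_after = 368.451 sabins.
Reduction = 10 log₁₀(A_after/A_before) = 10 log₁₀(1.5493) = 1.9 dB.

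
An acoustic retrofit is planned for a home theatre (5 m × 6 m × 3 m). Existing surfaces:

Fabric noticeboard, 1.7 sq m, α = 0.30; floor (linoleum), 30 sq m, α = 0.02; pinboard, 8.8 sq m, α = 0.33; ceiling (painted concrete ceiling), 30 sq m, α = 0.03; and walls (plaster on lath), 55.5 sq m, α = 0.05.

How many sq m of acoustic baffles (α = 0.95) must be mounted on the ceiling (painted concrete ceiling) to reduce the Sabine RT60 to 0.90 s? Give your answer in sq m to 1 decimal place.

Total absorption A₁ = 1.7*0.30 + 30*0.02 + 8.8*0.33 + 30*0.03 + 55.5*0.05
  = 0.510 + 0.600 + 2.904 + 0.900 + 2.775 = 7.689 sq m sabins.
Required A₂ = 0.161·90/0.90 = 16.100 sabins.
ΔA needed = 16.100 − 7.689 = 8.411 sabins.
Net gain per sq m: Δα = 0.95 − 0.03 = 0.92.
Panel area = 8.411 / 0.92 = 9.1 sq m.

9.1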